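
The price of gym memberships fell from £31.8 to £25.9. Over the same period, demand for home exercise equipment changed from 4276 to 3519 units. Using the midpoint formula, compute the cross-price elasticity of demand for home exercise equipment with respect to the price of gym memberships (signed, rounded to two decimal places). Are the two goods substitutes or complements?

0.95; substitutes

%ΔQ_{home exercise equipment} = (3519 − 4276)/avg = -757/3897.5 = -0.194227…
%ΔP_{gym memberships} = (25.9 − 31.8)/avg = -5.9/28.85 = -0.204506…
E_cross = (-757/3897.5) / (-5.9/28.85) = 0.9497…
E_cross > 0 ⇒ the goods are substitutes.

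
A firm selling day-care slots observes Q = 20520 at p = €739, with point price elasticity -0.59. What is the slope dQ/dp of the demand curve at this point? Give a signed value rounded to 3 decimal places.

Ed = (dQ/dp)·(p/Q) ⇒ dQ/dp = Ed·Q/p = (-0.59)·20520/739 = -16.38267…

-16.383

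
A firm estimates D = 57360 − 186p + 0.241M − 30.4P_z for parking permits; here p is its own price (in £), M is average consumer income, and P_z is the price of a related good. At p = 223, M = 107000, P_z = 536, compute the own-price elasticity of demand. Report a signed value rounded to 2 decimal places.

-1.63

At the given values, D = 57360 − 186(223) + 0.241(107000) − 30.4(536) = 25374.6.
∂D/∂p = −186.
E = (-186) × (223/25374.6) = -1.6346…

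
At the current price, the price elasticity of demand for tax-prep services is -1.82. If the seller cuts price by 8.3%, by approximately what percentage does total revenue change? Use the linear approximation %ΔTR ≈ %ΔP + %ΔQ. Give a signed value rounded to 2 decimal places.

%ΔQ ≈ Ed × %ΔP = (-1.82) × (-8.3%) = +15.1060%
%ΔTR ≈ %ΔP + %ΔQ = (-8.3%) + (+15.1060%) = +6.8060%

+6.81%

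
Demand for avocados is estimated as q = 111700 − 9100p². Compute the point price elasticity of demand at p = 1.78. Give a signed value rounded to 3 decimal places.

-0.696

dq/dp = −2·9100·p = -32396. At p = 1.78, q = 82867.56.
Ed = (dq/dp)·(p/q) = (-32396) × (1.78/82867.56) = -0.69586…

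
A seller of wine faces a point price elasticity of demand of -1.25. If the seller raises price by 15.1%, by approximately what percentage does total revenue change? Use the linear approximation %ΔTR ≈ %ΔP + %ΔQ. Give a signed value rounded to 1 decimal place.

-3.8%

%ΔQ ≈ Ed × %ΔP = (-1.25) × (+15.1%) = -18.8750%
%ΔTR ≈ %ΔP + %ΔQ = (+15.1%) + (-18.8750%) = -3.7750%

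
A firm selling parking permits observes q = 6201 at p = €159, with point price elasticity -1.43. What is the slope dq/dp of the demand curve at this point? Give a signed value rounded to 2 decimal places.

-55.77

Ed = (dq/dp)·(p/q) ⇒ dq/dp = Ed·q/p = (-1.43)·6201/159 = -55.77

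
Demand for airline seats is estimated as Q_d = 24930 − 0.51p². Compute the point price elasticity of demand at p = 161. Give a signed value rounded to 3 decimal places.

-2.258

dQ_d/dp = −2·0.51·p = -164.22. At p = 161, Q_d = 11710.29.
Ed = (dQ_d/dp)·(p/Q_d) = (-164.22) × (161/11710.29) = -2.25779…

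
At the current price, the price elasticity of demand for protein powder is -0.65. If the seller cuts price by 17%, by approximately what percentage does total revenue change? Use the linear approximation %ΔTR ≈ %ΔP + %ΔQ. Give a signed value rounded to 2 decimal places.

-5.95%

%ΔQ ≈ Ed × %ΔP = (-0.65) × (-17%) = +11.0500%
%ΔTR ≈ %ΔP + %ΔQ = (-17%) + (+11.0500%) = -5.9500%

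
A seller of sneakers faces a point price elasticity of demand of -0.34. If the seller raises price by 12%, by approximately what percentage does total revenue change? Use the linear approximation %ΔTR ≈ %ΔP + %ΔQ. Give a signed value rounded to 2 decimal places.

+7.92%

%ΔQ ≈ Ed × %ΔP = (-0.34) × (+12%) = -4.0800%
%ΔTR ≈ %ΔP + %ΔQ = (+12%) + (-4.0800%) = +7.9200%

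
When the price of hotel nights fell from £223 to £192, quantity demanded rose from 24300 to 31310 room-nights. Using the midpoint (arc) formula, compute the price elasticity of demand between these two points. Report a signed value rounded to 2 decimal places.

%ΔQ = (31310 − 24300) / [(24300 + 31310)/2] = 7010/27805 = 0.252112…
%ΔP = (192 − 223) / [(223 + 192)/2] = -31/207.5 = -0.149397…
Arc Ed = %ΔQ / %ΔP = (7010/27805) / (-31/207.5) = -1.6875…

-1.69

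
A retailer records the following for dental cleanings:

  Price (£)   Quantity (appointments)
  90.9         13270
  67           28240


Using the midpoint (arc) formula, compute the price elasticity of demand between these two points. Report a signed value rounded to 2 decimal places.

%ΔQ = (28240 − 13270) / [(13270 + 28240)/2] = 14970/20755 = 0.721271…
%ΔP = (67 − 90.9) / [(90.9 + 67)/2] = -23.9/78.95 = -0.302723…
Arc Ed = %ΔQ / %ΔP = (14970/20755) / (-23.9/78.95) = -2.3826…

-2.38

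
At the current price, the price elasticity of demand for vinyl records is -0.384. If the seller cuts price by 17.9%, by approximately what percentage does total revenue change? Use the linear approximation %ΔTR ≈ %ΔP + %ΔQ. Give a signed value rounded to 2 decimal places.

%ΔQ ≈ Ed × %ΔP = (-0.384) × (-17.9%) = +6.8736%
%ΔTR ≈ %ΔP + %ΔQ = (-17.9%) + (+6.8736%) = -11.0264%

-11.03%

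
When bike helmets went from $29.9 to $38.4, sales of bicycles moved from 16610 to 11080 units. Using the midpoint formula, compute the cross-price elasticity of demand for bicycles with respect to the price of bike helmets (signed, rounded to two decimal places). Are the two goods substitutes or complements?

%ΔQ_{bicycles} = (11080 − 16610)/avg = -5530/13845 = -0.399422…
%ΔP_{bike helmets} = (38.4 − 29.9)/avg = 8.5/34.15 = 0.248901…
E_cross = (-5530/13845) / (8.5/34.15) = -1.6047…
E_cross < 0 ⇒ the goods are complements.

-1.60; complements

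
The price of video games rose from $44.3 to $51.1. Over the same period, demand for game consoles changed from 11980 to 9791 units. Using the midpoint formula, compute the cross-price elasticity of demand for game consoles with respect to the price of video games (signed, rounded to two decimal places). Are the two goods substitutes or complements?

-1.41; complements

%ΔQ_{game consoles} = (9791 − 11980)/avg = -2189/10885.5 = -0.201093…
%ΔP_{video games} = (51.1 − 44.3)/avg = 6.8/47.7 = 0.142557…
E_cross = (-2189/10885.5) / (6.8/47.7) = -1.4106…
E_cross < 0 ⇒ the goods are complements.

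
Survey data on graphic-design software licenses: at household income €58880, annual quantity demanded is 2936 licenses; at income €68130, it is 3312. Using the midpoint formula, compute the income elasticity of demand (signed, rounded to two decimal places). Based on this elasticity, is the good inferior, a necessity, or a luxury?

0.83; necessity

%ΔQ = (3312 − 2936)/[( 2936 + 3312)/2] = 376/3124 = 0.120358…
%ΔIncome = (68130 − 58880)/[( 58880 + 68130)/2] = 9250/63505 = 0.145657…
E_income = (376/3124) / (9250/63505) = 0.8263…
0 < E_income < 1 ⇒ normal good, necessity.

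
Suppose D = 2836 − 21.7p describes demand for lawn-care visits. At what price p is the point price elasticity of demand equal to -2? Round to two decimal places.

87.13

Ed = −21.7p/(2836 − 21.7p). Set this equal to -2:
21.7p = 2·(2836 − 21.7p) ⇒ 21.7p(1 + 2) = 2·2836
p = 2·2836 / (21.7·3) = 87.1274…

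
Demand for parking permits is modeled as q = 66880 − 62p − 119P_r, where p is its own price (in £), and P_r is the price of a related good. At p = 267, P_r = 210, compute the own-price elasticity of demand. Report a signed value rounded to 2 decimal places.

At the given values, q = 66880 − 62(267) − 119(210) = 25336.
∂q/∂p = −62.
E = (-62) × (267/25336) = -0.6533…

-0.65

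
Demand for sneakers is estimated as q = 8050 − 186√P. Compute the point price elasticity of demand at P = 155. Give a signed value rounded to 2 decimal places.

-0.20

dq/dP = −186/(2√P) = -7.46994. At P = 155, q = 5734.32.
Ed = (dq/dP)·(P/q) = (-7.46994) × (155/5734.32) = -0.2019…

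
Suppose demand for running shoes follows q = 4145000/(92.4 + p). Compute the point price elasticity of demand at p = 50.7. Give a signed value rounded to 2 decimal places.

-0.35

dq/dp = −4145000/(92.4 + p)² = -202.416. At p = 50.7, q = 28965.8.
Ed = (dq/dp)·(p/q) = (-202.416) × (50.7/28965.8) = -0.3542…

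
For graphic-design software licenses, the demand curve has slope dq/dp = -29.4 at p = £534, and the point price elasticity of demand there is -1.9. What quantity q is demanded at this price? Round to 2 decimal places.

8262.95

Ed = (dq/dp)·(p/q) ⇒ q = (dq/dp)·p/Ed = (-29.4)·534/(-1.9) = 8262.9473…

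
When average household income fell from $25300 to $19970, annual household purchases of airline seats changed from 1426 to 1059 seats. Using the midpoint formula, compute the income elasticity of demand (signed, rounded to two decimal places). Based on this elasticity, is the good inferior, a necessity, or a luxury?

1.25; luxury

%ΔQ = (1059 − 1426)/[( 1426 + 1059)/2] = -367/1242.5 = -0.295372…
%ΔIncome = (19970 − 25300)/[( 25300 + 19970)/2] = -5330/22635 = -0.235476…
E_income = (-367/1242.5) / (-5330/22635) = 1.2543…
E_income > 1 ⇒ normal good, luxury.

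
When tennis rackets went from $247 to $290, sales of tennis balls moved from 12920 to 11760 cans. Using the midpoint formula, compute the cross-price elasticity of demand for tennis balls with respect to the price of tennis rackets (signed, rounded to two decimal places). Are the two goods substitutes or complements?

%ΔQ_{tennis balls} = (11760 − 12920)/avg = -1160/12340 = -0.094003…
%ΔP_{tennis rackets} = (290 − 247)/avg = 43/268.5 = 0.160148…
E_cross = (-1160/12340) / (43/268.5) = -0.5869…
E_cross < 0 ⇒ the goods are complements.

-0.59; complements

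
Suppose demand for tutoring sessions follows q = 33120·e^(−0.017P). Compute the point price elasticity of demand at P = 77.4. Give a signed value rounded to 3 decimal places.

dq/dP = −0.017·q = -151.041. At P = 77.4, q = 8884.76.
Ed = (dq/dP)·(P/q) = (-151.041) × (77.4/8884.76) = -1.3158

-1.316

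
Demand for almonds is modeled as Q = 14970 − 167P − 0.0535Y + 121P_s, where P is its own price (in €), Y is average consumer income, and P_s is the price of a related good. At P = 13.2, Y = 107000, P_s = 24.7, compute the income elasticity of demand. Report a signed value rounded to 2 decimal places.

At the given values, Q = 14970 − 167(13.2) − 0.0535(107000) + 121(24.7) = 10029.8.
∂Q/∂Y = -0.0535.
E = (-0.0535) × (107000/10029.8) = -0.5707…

-0.57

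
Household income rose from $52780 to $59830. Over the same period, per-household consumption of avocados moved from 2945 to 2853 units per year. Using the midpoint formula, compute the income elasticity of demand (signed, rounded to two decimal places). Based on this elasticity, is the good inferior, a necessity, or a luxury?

%ΔQ = (2853 − 2945)/[( 2945 + 2853)/2] = -92/2899 = -0.031735…
%ΔIncome = (59830 − 52780)/[( 52780 + 59830)/2] = 7050/56305 = 0.125210…
E_income = (-92/2899) / (7050/56305) = -0.2534…
E_income < 0 ⇒ inferior good.

-0.25; inferior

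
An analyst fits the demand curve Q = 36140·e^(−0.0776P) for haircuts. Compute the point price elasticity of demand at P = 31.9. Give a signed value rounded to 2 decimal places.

-2.48

dQ/dP = −0.0776·Q = -235.928. At P = 31.9, Q = 3040.31.
Ed = (dQ/dP)·(P/Q) = (-235.928) × (31.9/3040.31) = -2.4754…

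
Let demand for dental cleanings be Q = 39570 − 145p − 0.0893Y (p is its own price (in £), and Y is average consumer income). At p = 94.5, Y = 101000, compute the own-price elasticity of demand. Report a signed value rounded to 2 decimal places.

-0.81

At the given values, Q = 39570 − 145(94.5) − 0.0893(101000) = 16848.2.
∂Q/∂p = −145.
E = (-145) × (94.5/16848.2) = -0.8132…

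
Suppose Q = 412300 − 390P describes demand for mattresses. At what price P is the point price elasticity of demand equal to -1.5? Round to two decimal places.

Ed = −390P/(412300 − 390P). Set this equal to -1.5:
390P = 1.5·(412300 − 390P) ⇒ 390P(1 + 1.5) = 1.5·412300
P = 1.5·412300 / (390·2.5) = 634.3076…

634.31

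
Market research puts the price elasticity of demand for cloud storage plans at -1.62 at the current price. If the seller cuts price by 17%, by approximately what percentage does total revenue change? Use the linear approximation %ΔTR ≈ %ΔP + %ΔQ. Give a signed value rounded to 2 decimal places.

%ΔQ ≈ Ed × %ΔP = (-1.62) × (-17%) = +27.5400%
%ΔTR ≈ %ΔP + %ΔQ = (-17%) + (+27.5400%) = +10.5400%

+10.54%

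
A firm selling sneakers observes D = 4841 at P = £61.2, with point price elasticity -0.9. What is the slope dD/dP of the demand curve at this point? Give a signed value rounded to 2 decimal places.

-71.19

Ed = (dD/dP)·(P/D) ⇒ dD/dP = Ed·D/P = (-0.9)·4841/61.2 = -71.1911…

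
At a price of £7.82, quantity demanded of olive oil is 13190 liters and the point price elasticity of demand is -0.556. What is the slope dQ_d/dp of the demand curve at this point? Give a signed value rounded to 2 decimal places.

Ed = (dQ_d/dp)·(p/Q_d) ⇒ dQ_d/dp = Ed·Q_d/p = (-0.556)·13190/7.82 = -937.8056…

-937.81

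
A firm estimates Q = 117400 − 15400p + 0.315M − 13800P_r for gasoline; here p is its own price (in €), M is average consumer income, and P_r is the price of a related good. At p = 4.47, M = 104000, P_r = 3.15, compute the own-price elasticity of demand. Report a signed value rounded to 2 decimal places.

At the given values, Q = 117400 − 15400(4.47) + 0.315(104000) − 13800(3.15) = 37852.
∂Q/∂p = −15400.
E = (-15400) × (4.47/37852) = -1.8186…

-1.82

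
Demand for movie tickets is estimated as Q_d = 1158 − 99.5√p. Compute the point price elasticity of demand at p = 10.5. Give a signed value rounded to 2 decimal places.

-0.19

dQ_d/dp = −99.5/(2√p) = -15.3532. At p = 10.5, Q_d = 835.583.
Ed = (dQ_d/dp)·(p/Q_d) = (-15.3532) × (10.5/835.583) = -0.1929…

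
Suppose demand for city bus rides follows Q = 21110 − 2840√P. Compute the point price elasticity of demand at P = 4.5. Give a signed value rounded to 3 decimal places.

dQ/dP = −2840/(2√P) = -669.394. At P = 4.5, Q = 15085.5.
Ed = (dQ/dP)·(P/Q) = (-669.394) × (4.5/15085.5) = -0.19968…

-0.200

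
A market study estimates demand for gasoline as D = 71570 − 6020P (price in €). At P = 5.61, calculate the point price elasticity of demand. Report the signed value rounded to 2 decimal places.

-0.89

dD/dP = −6020. At P = 5.61, D = 71570 − 6020(5.61) = 37797.8.
Ed = (dD/dP)·(P/D) = −6020 × (5.61/37797.8) = -0.8934…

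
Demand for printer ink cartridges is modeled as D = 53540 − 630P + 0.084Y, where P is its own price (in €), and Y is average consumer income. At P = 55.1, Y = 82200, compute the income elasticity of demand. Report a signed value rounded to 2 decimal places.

At the given values, D = 53540 − 630(55.1) + 0.084(82200) = 25731.8.
∂D/∂Y = 0.084.
E = (0.084) × (82200/25731.8) = 0.2683…

0.27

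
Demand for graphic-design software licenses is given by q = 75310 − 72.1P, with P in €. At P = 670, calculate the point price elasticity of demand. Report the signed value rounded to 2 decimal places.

-1.79

dq/dP = −72.1. At P = 670, q = 75310 − 72.1(670) = 27003.
Ed = (dq/dP)·(P/q) = −72.1 × (670/27003) = -1.7889…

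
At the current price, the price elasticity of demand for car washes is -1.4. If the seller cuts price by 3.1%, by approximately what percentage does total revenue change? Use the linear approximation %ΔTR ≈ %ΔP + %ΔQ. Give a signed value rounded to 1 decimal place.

%ΔQ ≈ Ed × %ΔP = (-1.4) × (-3.1%) = +4.3400%
%ΔTR ≈ %ΔP + %ΔQ = (-3.1%) + (+4.3400%) = +1.2400%

+1.2%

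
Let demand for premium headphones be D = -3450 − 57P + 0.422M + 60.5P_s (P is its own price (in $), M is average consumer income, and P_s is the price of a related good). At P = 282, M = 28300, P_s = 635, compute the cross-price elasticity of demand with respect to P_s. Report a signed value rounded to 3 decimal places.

At the given values, D = -3450 − 57(282) + 0.422(28300) + 60.5(635) = 30836.1.
∂D/∂P_s = 60.5.
E = (60.5) × (635/30836.1) = 1.24586…

1.246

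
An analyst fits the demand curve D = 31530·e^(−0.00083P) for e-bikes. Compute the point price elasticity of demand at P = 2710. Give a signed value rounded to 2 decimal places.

dD/dP = −0.00083·D = -2.76022. At P = 2710, D = 3325.56.
Ed = (dD/dP)·(P/D) = (-2.76022) × (2710/3325.56) = -2.2493

-2.25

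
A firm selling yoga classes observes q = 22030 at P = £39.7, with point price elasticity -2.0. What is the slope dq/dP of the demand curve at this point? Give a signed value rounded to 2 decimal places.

-1109.82

Ed = (dq/dP)·(P/q) ⇒ dq/dP = Ed·q/P = (-2.0)·22030/39.7 = -1109.8236…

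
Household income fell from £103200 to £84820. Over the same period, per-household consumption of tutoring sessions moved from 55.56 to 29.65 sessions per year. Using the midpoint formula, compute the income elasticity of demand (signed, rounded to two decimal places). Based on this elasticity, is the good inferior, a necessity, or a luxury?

3.11; luxury

%ΔQ = (29.65 − 55.56)/[( 55.56 + 29.65)/2] = -25.91/42.605 = -0.608144…
%ΔIncome = (84820 − 103200)/[( 103200 + 84820)/2] = -18380/94010 = -0.195511…
E_income = (-25.91/42.605) / (-18380/94010) = 3.1105…
E_income > 1 ⇒ normal good, luxury.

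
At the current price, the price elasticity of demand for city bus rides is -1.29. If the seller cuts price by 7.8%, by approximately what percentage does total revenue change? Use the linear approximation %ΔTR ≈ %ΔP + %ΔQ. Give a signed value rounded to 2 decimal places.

%ΔQ ≈ Ed × %ΔP = (-1.29) × (-7.8%) = +10.0620%
%ΔTR ≈ %ΔP + %ΔQ = (-7.8%) + (+10.0620%) = +2.2620%

+2.26%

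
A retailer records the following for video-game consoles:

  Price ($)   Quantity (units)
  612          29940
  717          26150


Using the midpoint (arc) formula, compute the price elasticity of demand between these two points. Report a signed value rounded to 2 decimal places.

%ΔQ = (26150 − 29940) / [(29940 + 26150)/2] = -3790/28045 = -0.135139…
%ΔP = (717 − 612) / [(612 + 717)/2] = 105/664.5 = 0.158013…
Arc Ed = %ΔQ / %ΔP = (-3790/28045) / (105/664.5) = -0.8552…

-0.86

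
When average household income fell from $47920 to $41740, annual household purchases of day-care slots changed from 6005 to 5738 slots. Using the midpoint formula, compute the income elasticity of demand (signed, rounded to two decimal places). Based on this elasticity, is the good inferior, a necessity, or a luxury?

%ΔQ = (5738 − 6005)/[( 6005 + 5738)/2] = -267/5871.5 = -0.045473…
%ΔIncome = (41740 − 47920)/[( 47920 + 41740)/2] = -6180/44830 = -0.137854…
E_income = (-267/5871.5) / (-6180/44830) = 0.3298…
0 < E_income < 1 ⇒ normal good, necessity.

0.33; necessity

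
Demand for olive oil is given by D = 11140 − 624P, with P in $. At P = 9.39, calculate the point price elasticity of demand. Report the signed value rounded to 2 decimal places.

-1.11

dD/dP = −624. At P = 9.39, D = 11140 − 624(9.39) = 5280.64.
Ed = (dD/dP)·(P/D) = −624 × (9.39/5280.64) = -1.1095…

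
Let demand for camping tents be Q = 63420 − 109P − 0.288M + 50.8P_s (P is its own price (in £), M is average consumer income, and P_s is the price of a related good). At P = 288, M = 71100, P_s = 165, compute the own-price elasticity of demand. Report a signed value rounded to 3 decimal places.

-1.575

At the given values, Q = 63420 − 109(288) − 0.288(71100) + 50.8(165) = 19933.2.
∂Q/∂P = −109.
E = (-109) × (288/19933.2) = -1.57486…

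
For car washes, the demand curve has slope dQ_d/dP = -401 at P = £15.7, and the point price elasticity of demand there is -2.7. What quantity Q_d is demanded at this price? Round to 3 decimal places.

2331.741

Ed = (dQ_d/dP)·(P/Q_d) ⇒ Q_d = (dQ_d/dP)·P/Ed = (-401)·15.7/(-2.7) = 2331.74074…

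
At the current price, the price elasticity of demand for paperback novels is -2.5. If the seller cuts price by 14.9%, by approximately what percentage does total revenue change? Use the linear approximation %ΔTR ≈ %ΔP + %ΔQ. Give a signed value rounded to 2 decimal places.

+22.35%

%ΔQ ≈ Ed × %ΔP = (-2.5) × (-14.9%) = +37.2500%
%ΔTR ≈ %ΔP + %ΔQ = (-14.9%) + (+37.2500%) = +22.3500%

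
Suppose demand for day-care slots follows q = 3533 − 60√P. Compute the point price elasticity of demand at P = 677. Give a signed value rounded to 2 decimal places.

dq/dP = −60/(2√P) = -1.15299. At P = 677, q = 1971.85.
Ed = (dq/dP)·(P/q) = (-1.15299) × (677/1971.85) = -0.3958…

-0.40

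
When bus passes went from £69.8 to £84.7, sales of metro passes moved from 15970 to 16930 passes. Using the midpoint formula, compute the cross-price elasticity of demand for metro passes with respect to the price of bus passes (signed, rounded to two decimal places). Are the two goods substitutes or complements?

0.30; substitutes

%ΔQ_{metro passes} = (16930 − 15970)/avg = 960/16450 = 0.058358…
%ΔP_{bus passes} = (84.7 − 69.8)/avg = 14.9/77.25 = 0.192880…
E_cross = (960/16450) / (14.9/77.25) = 0.3025…
E_cross > 0 ⇒ the goods are substitutes.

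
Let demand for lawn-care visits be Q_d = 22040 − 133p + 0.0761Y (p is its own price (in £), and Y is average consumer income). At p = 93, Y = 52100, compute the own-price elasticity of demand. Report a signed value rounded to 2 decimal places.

At the given values, Q_d = 22040 − 133(93) + 0.0761(52100) = 13635.81.
∂Q_d/∂p = −133.
E = (-133) × (93/13635.81) = -0.9070…

-0.91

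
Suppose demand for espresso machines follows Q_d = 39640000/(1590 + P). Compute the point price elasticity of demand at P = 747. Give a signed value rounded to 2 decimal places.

-0.32

dQ_d/dP = −39640000/(1590 + P)² = -7.25799. At P = 747, Q_d = 16961.9.
Ed = (dQ_d/dP)·(P/Q_d) = (-7.25799) × (747/16961.9) = -0.3196…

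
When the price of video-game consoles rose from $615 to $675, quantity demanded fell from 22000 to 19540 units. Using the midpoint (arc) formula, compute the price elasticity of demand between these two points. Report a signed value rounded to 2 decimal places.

-1.27

%ΔQ = (19540 − 22000) / [(22000 + 19540)/2] = -2460/20770 = -0.118440…
%ΔP = (675 − 615) / [(615 + 675)/2] = 60/645 = 0.093023…
Arc Ed = %ΔQ / %ΔP = (-2460/20770) / (60/645) = -1.2732…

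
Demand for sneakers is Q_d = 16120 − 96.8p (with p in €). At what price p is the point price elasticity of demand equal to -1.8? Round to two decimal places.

107.05

Ed = −96.8p/(16120 − 96.8p). Set this equal to -1.8:
96.8p = 1.8·(16120 − 96.8p) ⇒ 96.8p(1 + 1.8) = 1.8·16120
p = 1.8·16120 / (96.8·2.8) = 107.0543…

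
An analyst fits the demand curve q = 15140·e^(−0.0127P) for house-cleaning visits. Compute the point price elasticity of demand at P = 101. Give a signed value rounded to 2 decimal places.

-1.28

dq/dP = −0.0127·q = -53.3163. At P = 101, q = 4198.13.
Ed = (dq/dP)·(P/q) = (-53.3163) × (101/4198.13) = -1.2827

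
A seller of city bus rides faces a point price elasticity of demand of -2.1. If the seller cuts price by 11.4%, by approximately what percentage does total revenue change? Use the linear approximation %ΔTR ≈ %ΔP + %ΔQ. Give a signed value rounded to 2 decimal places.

+12.54%

%ΔQ ≈ Ed × %ΔP = (-2.1) × (-11.4%) = +23.9400%
%ΔTR ≈ %ΔP + %ΔQ = (-11.4%) + (+23.9400%) = +12.5400%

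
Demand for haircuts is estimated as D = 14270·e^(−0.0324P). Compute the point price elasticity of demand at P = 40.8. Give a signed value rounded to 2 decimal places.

-1.32

dD/dP = −0.0324·D = -123.273. At P = 40.8, D = 3804.71.
Ed = (dD/dP)·(P/D) = (-123.273) × (40.8/3804.71) = -1.3219…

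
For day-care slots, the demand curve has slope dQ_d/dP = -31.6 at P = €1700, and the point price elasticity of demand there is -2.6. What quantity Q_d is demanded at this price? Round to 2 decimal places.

Ed = (dQ_d/dP)·(P/Q_d) ⇒ Q_d = (dQ_d/dP)·P/Ed = (-31.6)·1700/(-2.6) = 20661.5384…

20661.54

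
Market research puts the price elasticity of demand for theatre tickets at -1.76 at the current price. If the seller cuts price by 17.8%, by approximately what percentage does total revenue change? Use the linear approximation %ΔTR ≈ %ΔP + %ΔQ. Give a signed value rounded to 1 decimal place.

%ΔQ ≈ Ed × %ΔP = (-1.76) × (-17.8%) = +31.3280%
%ΔTR ≈ %ΔP + %ΔQ = (-17.8%) + (+31.3280%) = +13.5280%

+13.5%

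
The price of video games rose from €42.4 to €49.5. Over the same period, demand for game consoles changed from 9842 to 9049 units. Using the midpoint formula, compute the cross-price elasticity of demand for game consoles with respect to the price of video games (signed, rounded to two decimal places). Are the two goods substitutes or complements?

%ΔQ_{game consoles} = (9049 − 9842)/avg = -793/9445.5 = -0.083955…
%ΔP_{video games} = (49.5 − 42.4)/avg = 7.1/45.95 = 0.154515…
E_cross = (-793/9445.5) / (7.1/45.95) = -0.5433…
E_cross < 0 ⇒ the goods are complements.

-0.54; complements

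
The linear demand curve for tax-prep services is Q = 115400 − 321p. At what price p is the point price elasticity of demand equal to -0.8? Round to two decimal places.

159.78

Ed = −321p/(115400 − 321p). Set this equal to -0.8:
321p = 0.8·(115400 − 321p) ⇒ 321p(1 + 0.8) = 0.8·115400
p = 0.8·115400 / (321·1.8) = 159.7784…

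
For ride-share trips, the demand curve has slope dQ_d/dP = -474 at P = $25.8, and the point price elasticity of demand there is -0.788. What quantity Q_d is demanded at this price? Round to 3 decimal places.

15519.289

Ed = (dQ_d/dP)·(P/Q_d) ⇒ Q_d = (dQ_d/dP)·P/Ed = (-474)·25.8/(-0.788) = 15519.28934…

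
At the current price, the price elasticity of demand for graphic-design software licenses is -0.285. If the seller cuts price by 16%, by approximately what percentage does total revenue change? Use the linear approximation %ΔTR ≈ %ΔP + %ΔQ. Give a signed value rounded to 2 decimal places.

-11.44%

%ΔQ ≈ Ed × %ΔP = (-0.285) × (-16%) = +4.5600%
%ΔTR ≈ %ΔP + %ΔQ = (-16%) + (+4.5600%) = -11.4400%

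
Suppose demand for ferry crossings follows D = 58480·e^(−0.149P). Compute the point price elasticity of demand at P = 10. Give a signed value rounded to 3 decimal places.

dD/dP = −0.149·D = -1963.79. At P = 10, D = 13179.8.
Ed = (dD/dP)·(P/D) = (-1963.79) × (10/13179.8) = -1.49

-1.490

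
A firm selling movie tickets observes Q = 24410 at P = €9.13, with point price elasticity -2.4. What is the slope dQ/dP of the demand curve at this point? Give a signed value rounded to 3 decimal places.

-6416.648

Ed = (dQ/dP)·(P/Q) ⇒ dQ/dP = Ed·Q/P = (-2.4)·24410/9.13 = -6416.64841…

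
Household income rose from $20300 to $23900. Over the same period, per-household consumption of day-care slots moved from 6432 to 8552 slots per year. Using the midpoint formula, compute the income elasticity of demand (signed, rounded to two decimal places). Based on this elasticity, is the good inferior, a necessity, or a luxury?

%ΔQ = (8552 − 6432)/[( 6432 + 8552)/2] = 2120/7492 = 0.282968…
%ΔIncome = (23900 − 20300)/[( 20300 + 23900)/2] = 3600/22100 = 0.162895…
E_income = (2120/7492) / (3600/22100) = 1.7371…
E_income > 1 ⇒ normal good, luxury.

1.74; luxury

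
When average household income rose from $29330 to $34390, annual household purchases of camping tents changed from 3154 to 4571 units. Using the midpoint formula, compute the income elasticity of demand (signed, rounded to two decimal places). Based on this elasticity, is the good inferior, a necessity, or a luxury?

%ΔQ = (4571 − 3154)/[( 3154 + 4571)/2] = 1417/3862.5 = 0.366860…
%ΔIncome = (34390 − 29330)/[( 29330 + 34390)/2] = 5060/31860 = 0.158819…
E_income = (1417/3862.5) / (5060/31860) = 2.3099…
E_income > 1 ⇒ normal good, luxury.

2.31; luxury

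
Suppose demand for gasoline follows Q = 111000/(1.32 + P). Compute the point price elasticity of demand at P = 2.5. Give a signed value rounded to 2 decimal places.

dQ/dP = −111000/(1.32 + P)² = -7606.7. At P = 2.5, Q = 29057.6.
Ed = (dQ/dP)·(P/Q) = (-7606.7) × (2.5/29057.6) = -0.6544…

-0.65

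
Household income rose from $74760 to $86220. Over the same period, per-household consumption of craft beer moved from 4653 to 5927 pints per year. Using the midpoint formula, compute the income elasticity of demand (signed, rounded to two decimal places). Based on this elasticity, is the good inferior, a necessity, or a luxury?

%ΔQ = (5927 − 4653)/[( 4653 + 5927)/2] = 1274/5290 = 0.240831…
%ΔIncome = (86220 − 74760)/[( 74760 + 86220)/2] = 11460/80490 = 0.142377…
E_income = (1274/5290) / (11460/80490) = 1.6914…
E_income > 1 ⇒ normal good, luxury.

1.69; luxury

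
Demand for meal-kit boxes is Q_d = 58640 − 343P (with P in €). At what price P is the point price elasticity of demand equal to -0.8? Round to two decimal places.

75.98

Ed = −343P/(58640 − 343P). Set this equal to -0.8:
343P = 0.8·(58640 − 343P) ⇒ 343P(1 + 0.8) = 0.8·58640
P = 0.8·58640 / (343·1.8) = 75.9831…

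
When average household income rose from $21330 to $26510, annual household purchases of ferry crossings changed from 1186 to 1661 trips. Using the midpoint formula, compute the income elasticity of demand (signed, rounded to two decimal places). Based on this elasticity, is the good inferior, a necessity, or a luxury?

1.54; luxury

%ΔQ = (1661 − 1186)/[( 1186 + 1661)/2] = 475/1423.5 = 0.333684…
%ΔIncome = (26510 − 21330)/[( 21330 + 26510)/2] = 5180/23920 = 0.216555…
E_income = (475/1423.5) / (5180/23920) = 1.5408…
E_income > 1 ⇒ normal good, luxury.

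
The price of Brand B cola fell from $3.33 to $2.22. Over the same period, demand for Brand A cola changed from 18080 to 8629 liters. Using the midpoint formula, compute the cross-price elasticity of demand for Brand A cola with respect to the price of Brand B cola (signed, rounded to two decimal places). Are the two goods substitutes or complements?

1.77; substitutes

%ΔQ_{Brand A cola} = (8629 − 18080)/avg = -9451/13354.5 = -0.707701…
%ΔP_{Brand B cola} = (2.22 − 3.33)/avg = -1.11/2.775 = -0.4
E_cross = (-9451/13354.5) / (-1.11/2.775) = 1.7692…
E_cross > 0 ⇒ the goods are substitutes.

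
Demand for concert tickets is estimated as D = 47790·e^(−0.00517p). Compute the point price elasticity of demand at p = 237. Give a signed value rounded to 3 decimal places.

dD/dp = −0.00517·D = -72.5589. At p = 237, D = 14034.6.
Ed = (dD/dp)·(p/D) = (-72.5589) × (237/14034.6) = -1.22529

-1.225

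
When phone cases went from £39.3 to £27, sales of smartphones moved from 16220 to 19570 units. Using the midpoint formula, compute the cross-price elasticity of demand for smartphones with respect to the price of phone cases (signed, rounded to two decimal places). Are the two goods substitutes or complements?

%ΔQ_{smartphones} = (19570 − 16220)/avg = 3350/17895 = 0.187203…
%ΔP_{phone cases} = (27 − 39.3)/avg = -12.3/33.15 = -0.371040…
E_cross = (3350/17895) / (-12.3/33.15) = -0.5045…
E_cross < 0 ⇒ the goods are complements.

-0.50; complements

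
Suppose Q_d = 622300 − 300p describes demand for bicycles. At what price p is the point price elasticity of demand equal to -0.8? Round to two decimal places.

Ed = −300p/(622300 − 300p). Set this equal to -0.8:
300p = 0.8·(622300 − 300p) ⇒ 300p(1 + 0.8) = 0.8·622300
p = 0.8·622300 / (300·1.8) = 921.9259…

921.93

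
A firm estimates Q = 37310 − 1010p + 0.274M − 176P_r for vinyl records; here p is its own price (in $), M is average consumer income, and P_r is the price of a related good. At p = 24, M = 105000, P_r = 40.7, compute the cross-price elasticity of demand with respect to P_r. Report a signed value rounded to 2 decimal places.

-0.21

At the given values, Q = 37310 − 1010(24) + 0.274(105000) − 176(40.7) = 34676.8.
∂Q/∂P_r = -176.
E = (-176) × (40.7/34676.8) = -0.2065…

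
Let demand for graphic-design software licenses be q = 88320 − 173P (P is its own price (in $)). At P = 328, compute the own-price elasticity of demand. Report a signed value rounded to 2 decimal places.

-1.80

At the given values, q = 88320 − 173(328) = 31576.
∂q/∂P = −173.
E = (-173) × (328/31576) = -1.7970…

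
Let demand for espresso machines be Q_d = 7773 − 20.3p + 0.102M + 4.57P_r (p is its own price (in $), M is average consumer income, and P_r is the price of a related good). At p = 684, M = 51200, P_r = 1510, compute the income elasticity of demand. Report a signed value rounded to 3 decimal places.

0.869

At the given values, Q_d = 7773 − 20.3(684) + 0.102(51200) + 4.57(1510) = 6010.9.
∂Q_d/∂M = 0.102.
E = (0.102) × (51200/6010.9) = 0.86882…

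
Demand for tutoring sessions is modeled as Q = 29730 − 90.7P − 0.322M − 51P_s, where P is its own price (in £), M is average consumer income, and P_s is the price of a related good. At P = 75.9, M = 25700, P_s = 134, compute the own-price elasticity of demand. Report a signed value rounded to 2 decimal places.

-0.89

At the given values, Q = 29730 − 90.7(75.9) − 0.322(25700) − 51(134) = 7736.47.
∂Q/∂P = −90.7.
E = (-90.7) × (75.9/7736.47) = -0.8898…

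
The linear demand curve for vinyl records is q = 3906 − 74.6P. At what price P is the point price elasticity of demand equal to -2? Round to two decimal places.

Ed = −74.6P/(3906 − 74.6P). Set this equal to -2:
74.6P = 2·(3906 − 74.6P) ⇒ 74.6P(1 + 2) = 2·3906
P = 2·3906 / (74.6·3) = 34.9061…

34.91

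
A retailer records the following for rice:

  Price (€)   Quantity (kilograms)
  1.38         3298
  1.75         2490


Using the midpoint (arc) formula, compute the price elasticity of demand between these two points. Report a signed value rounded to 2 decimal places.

-1.18

%ΔQ = (2490 − 3298) / [(3298 + 2490)/2] = -808/2894 = -0.279198…
%ΔP = (1.75 − 1.38) / [(1.38 + 1.75)/2] = 0.37/1.565 = 0.236421…
Arc Ed = %ΔQ / %ΔP = (-808/2894) / (0.37/1.565) = -1.1809…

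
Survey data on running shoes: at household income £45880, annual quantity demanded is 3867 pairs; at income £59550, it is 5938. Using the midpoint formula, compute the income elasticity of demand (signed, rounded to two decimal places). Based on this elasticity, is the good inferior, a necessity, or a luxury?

%ΔQ = (5938 − 3867)/[( 3867 + 5938)/2] = 2071/4902.5 = 0.422437…
%ΔIncome = (59550 − 45880)/[( 45880 + 59550)/2] = 13670/52715 = 0.259318…
E_income = (2071/4902.5) / (13670/52715) = 1.6290…
E_income > 1 ⇒ normal good, luxury.

1.63; luxury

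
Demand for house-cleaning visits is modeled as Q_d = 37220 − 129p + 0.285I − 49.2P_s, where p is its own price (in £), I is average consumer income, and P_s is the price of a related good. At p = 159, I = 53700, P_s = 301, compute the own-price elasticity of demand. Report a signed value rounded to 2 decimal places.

-1.19

At the given values, Q_d = 37220 − 129(159) + 0.285(53700) − 49.2(301) = 17204.3.
∂Q_d/∂p = −129.
E = (-129) × (159/17204.3) = -1.1922…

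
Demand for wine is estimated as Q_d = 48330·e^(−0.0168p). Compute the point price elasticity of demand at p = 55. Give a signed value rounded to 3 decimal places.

dQ_d/dp = −0.0168·Q_d = -322.283. At p = 55, Q_d = 19183.5.
Ed = (dQ_d/dp)·(p/Q_d) = (-322.283) × (55/19183.5) = -0.924

-0.924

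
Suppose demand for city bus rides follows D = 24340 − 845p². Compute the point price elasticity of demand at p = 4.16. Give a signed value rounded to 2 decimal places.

-3.01

dD/dp = −2·845·p = -7030.4. At p = 4.16, D = 9716.768.
Ed = (dD/dp)·(p/D) = (-7030.4) × (4.16/9716.768) = -3.0098…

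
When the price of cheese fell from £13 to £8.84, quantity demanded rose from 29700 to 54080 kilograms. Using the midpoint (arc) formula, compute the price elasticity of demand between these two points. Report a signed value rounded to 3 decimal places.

%ΔQ = (54080 − 29700) / [(29700 + 54080)/2] = 24380/41890 = 0.582000…
%ΔP = (8.84 − 13) / [(13 + 8.84)/2] = -4.16/10.92 = -0.380952…
Arc Ed = %ΔQ / %ΔP = (24380/41890) / (-4.16/10.92) = -1.52775…

-1.528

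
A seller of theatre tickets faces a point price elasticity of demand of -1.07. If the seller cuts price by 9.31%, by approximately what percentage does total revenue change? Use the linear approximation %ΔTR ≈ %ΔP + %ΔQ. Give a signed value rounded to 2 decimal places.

%ΔQ ≈ Ed × %ΔP = (-1.07) × (-9.31%) = +9.9617%
%ΔTR ≈ %ΔP + %ΔQ = (-9.31%) + (+9.9617%) = +0.6517%

+0.65%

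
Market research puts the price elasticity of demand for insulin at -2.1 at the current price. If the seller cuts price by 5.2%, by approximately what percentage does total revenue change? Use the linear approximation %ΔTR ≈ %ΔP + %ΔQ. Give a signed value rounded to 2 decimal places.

+5.72%

%ΔQ ≈ Ed × %ΔP = (-2.1) × (-5.2%) = +10.9200%
%ΔTR ≈ %ΔP + %ΔQ = (-5.2%) + (+10.9200%) = +5.7200%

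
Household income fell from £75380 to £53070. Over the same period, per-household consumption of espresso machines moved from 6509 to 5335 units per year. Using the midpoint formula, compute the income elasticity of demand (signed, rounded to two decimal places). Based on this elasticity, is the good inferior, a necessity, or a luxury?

0.57; necessity

%ΔQ = (5335 − 6509)/[( 6509 + 5335)/2] = -1174/5922 = -0.198243…
%ΔIncome = (53070 − 75380)/[( 75380 + 53070)/2] = -22310/64225 = -0.347372…
E_income = (-1174/5922) / (-22310/64225) = 0.5706…
0 < E_income < 1 ⇒ normal good, necessity.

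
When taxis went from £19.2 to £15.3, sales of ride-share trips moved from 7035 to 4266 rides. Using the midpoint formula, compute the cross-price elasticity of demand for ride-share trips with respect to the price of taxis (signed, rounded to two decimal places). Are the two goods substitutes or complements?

2.17; substitutes

%ΔQ_{ride-share trips} = (4266 − 7035)/avg = -2769/5650.5 = -0.490045…
%ΔP_{taxis} = (15.3 − 19.2)/avg = -3.9/17.25 = -0.226086…
E_cross = (-2769/5650.5) / (-3.9/17.25) = 2.1675…
E_cross > 0 ⇒ the goods are substitutes.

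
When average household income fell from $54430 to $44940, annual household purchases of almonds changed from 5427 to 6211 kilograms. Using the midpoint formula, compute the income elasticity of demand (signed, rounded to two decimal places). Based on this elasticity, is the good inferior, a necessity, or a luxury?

-0.71; inferior

%ΔQ = (6211 − 5427)/[( 5427 + 6211)/2] = 784/5819 = 0.134731…
%ΔIncome = (44940 − 54430)/[( 54430 + 44940)/2] = -9490/49685 = -0.191003…
E_income = (784/5819) / (-9490/49685) = -0.7053…
E_income < 0 ⇒ inferior good.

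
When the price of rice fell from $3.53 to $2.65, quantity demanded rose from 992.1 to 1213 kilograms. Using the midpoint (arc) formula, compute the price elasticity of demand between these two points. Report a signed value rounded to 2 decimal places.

-0.70

%ΔQ = (1213 − 992.1) / [(992.1 + 1213)/2] = 220.9/1102.55 = 0.200353…
%ΔP = (2.65 − 3.53) / [(3.53 + 2.65)/2] = -0.88/3.09 = -0.284789…
Arc Ed = %ΔQ / %ΔP = (220.9/1102.55) / (-0.88/3.09) = -0.7035…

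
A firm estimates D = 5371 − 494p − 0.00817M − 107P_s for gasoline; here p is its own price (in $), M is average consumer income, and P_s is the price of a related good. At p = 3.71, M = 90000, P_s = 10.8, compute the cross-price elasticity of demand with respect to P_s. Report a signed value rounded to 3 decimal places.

-0.701

At the given values, D = 5371 − 494(3.71) − 0.00817(90000) − 107(10.8) = 1647.36.
∂D/∂P_s = -107.
E = (-107) × (10.8/1647.36) = -0.70148…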